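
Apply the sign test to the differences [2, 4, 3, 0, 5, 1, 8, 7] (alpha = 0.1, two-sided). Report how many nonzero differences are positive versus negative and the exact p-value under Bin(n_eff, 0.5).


Step 1: Discard zero differences. Original n = 8; n_eff = number of nonzero differences = 7.
Nonzero differences (with sign): +2, +4, +3, +5, +1, +8, +7
Step 2: Count signs: positive = 7, negative = 0.
Step 3: Under H0: P(positive) = 0.5, so the number of positives S ~ Bin(7, 0.5).
Step 4: Two-sided exact p-value = sum of Bin(7,0.5) probabilities at or below the observed probability = 0.015625.
Step 5: alpha = 0.1. reject H0.

n_eff = 7, pos = 7, neg = 0, p = 0.015625, reject H0.


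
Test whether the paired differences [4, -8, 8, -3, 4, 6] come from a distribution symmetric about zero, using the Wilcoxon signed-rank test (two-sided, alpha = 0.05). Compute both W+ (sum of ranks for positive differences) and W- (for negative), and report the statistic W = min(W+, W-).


Step 1: Drop any zero differences (none here) and take |d_i|.
|d| = [4, 8, 8, 3, 4, 6]
Step 2: Midrank |d_i| (ties get averaged ranks).
ranks: |4|->2.5, |8|->5.5, |8|->5.5, |3|->1, |4|->2.5, |6|->4
Step 3: Attach original signs; sum ranks with positive sign and with negative sign.
W+ = 2.5 + 5.5 + 2.5 + 4 = 14.5
W- = 5.5 + 1 = 6.5
(Check: W+ + W- = 21 should equal n(n+1)/2 = 21.)
Step 4: Test statistic W = min(W+, W-) = 6.5.
Step 5: Ties in |d|, so use the tie-corrected normal approximation.
        E[W] = n(n+1)/4 = 6*7/4 = 10.5.
        Tie groups: |d|=4 (t=2), |d|=8 (t=2); sum(t^3 - t) = 12.
        Var[W] = n(n+1)(2n+1)/24 - sum(t^3-t)/48 = 546/24 - 12/48 = 22.5.
        z = (W - E[W]) / sqrt(Var[W]) = (6.5 - 10.5) / 4.7434 = -0.8433.
        Two-sided p = 2*Phi(z) = 0.399075.
Step 6: alpha = 0.05. fail to reject H0.

W+ = 14.5, W- = 6.5, W = min = 6.5, p = 0.399075, fail to reject H0.


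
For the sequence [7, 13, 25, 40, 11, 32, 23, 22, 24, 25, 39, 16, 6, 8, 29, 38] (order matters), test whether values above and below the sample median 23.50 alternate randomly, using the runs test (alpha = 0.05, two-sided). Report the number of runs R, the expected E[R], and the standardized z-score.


Step 1: Compute median = 23.50; label A = above, B = below.
Labels in order: BBAABABBAAABBBAA  (n_A = 8, n_B = 8)
Step 2: Count runs R = 8.
Step 3: Under H0 (random ordering), E[R] = 2*n_A*n_B/(n_A+n_B) + 1 = 2*8*8/16 + 1 = 9.0000.
        Var[R] = 2*n_A*n_B*(2*n_A*n_B - n_A - n_B) / ((n_A+n_B)^2 * (n_A+n_B-1)) = 14336/3840 = 3.7333.
        SD[R] = 1.9322.
Step 4: Continuity-corrected z = (R + 0.5 - E[R]) / SD[R] = (8 + 0.5 - 9.0000) / 1.9322 = -0.2588.
Step 5: Two-sided p-value via normal approximation = 2*(1 - Phi(|z|)) = 0.795809.
Step 6: alpha = 0.05. fail to reject H0.

R = 8, z = -0.2588, p = 0.795809, fail to reject H0.


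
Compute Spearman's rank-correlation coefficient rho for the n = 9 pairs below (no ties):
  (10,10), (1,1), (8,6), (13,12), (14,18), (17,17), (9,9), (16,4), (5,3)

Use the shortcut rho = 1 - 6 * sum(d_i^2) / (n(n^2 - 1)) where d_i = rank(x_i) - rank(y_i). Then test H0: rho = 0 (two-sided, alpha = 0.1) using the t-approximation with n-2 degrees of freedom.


Step 1: Rank x and y separately (midranks; no ties here).
rank(x): 10->5, 1->1, 8->3, 13->6, 14->7, 17->9, 9->4, 16->8, 5->2
rank(y): 10->6, 1->1, 6->4, 12->7, 18->9, 17->8, 9->5, 4->3, 3->2
Step 2: d_i = R_x(i) - R_y(i); compute d_i^2.
  (5-6)^2=1, (1-1)^2=0, (3-4)^2=1, (6-7)^2=1, (7-9)^2=4, (9-8)^2=1, (4-5)^2=1, (8-3)^2=25, (2-2)^2=0
sum(d^2) = 34.
Step 3: rho = 1 - 6*34 / (9*(9^2 - 1)) = 1 - 204/720 = 0.716667.
Step 4: Under H0, t = rho * sqrt((n-2)/(1-rho^2)) = 2.7188 ~ t(7).
Step 5: Two-sided p-value from the t-distribution with 7 df = 0.029818.
Step 6: alpha = 0.1. reject H0.

rho = 0.7167, p = 0.029818, reject H0 at alpha = 0.1.


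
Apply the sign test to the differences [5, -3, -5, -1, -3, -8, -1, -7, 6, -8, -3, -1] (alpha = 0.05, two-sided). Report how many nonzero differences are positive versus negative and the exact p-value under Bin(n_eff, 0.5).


Step 1: Discard zero differences. Original n = 12; n_eff = number of nonzero differences = 12.
Nonzero differences (with sign): +5, -3, -5, -1, -3, -8, -1, -7, +6, -8, -3, -1
Step 2: Count signs: positive = 2, negative = 10.
Step 3: Under H0: P(positive) = 0.5, so the number of positives S ~ Bin(12, 0.5).
Step 4: Two-sided exact p-value = sum of Bin(12,0.5) probabilities at or below the observed probability = 0.038574.
Step 5: alpha = 0.05. reject H0.

n_eff = 12, pos = 2, neg = 10, p = 0.038574, reject H0.


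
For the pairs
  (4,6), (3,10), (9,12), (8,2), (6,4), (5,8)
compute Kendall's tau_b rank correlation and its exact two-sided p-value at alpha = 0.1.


Step 1: Enumerate the 15 unordered pairs (i,j) with i<j and classify each by sign(x_j-x_i) * sign(y_j-y_i).
  (1,2):dx=-1,dy=+4->D; (1,3):dx=+5,dy=+6->C; (1,4):dx=+4,dy=-4->D; (1,5):dx=+2,dy=-2->D
  (1,6):dx=+1,dy=+2->C; (2,3):dx=+6,dy=+2->C; (2,4):dx=+5,dy=-8->D; (2,5):dx=+3,dy=-6->D
  (2,6):dx=+2,dy=-2->D; (3,4):dx=-1,dy=-10->C; (3,5):dx=-3,dy=-8->C; (3,6):dx=-4,dy=-4->C
  (4,5):dx=-2,dy=+2->D; (4,6):dx=-3,dy=+6->D; (5,6):dx=-1,dy=+4->D
Step 2: C = 6, D = 9, total pairs = 15.
Step 3: tau = (C - D)/(n(n-1)/2) = (6 - 9)/15 = -0.200000.
Step 4: Exact two-sided p-value (enumerate n! = 720 permutations of y under H0): p = 0.719444.
Step 5: alpha = 0.1. fail to reject H0.

tau_b = -0.2000 (C=6, D=9), p = 0.719444, fail to reject H0.


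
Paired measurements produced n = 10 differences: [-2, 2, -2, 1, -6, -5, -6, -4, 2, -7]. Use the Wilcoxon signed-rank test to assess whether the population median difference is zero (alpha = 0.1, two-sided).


Step 1: Drop any zero differences (none here) and take |d_i|.
|d| = [2, 2, 2, 1, 6, 5, 6, 4, 2, 7]
Step 2: Midrank |d_i| (ties get averaged ranks).
ranks: |2|->3.5, |2|->3.5, |2|->3.5, |1|->1, |6|->8.5, |5|->7, |6|->8.5, |4|->6, |2|->3.5, |7|->10
Step 3: Attach original signs; sum ranks with positive sign and with negative sign.
W+ = 3.5 + 1 + 3.5 = 8
W- = 3.5 + 3.5 + 8.5 + 7 + 8.5 + 6 + 10 = 47
(Check: W+ + W- = 55 should equal n(n+1)/2 = 55.)
Step 4: Test statistic W = min(W+, W-) = 8.
Step 5: Ties in |d|, so use the tie-corrected normal approximation.
        E[W] = n(n+1)/4 = 10*11/4 = 27.5.
        Tie groups: |d|=2 (t=4), |d|=6 (t=2); sum(t^3 - t) = 66.
        Var[W] = n(n+1)(2n+1)/24 - sum(t^3-t)/48 = 2310/24 - 66/48 = 94.875.
        z = (W - E[W]) / sqrt(Var[W]) = (8 - 27.5) / 9.7404 = -2.0020.
        Two-sided p = 2*Phi(z) = 0.045287.
Step 6: alpha = 0.1. reject H0.

W+ = 8, W- = 47, W = min = 8, p = 0.045287, reject H0.


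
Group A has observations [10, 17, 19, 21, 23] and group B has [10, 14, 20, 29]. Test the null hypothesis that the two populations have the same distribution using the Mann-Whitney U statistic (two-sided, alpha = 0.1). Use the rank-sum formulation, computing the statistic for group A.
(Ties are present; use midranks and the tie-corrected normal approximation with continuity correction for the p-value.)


Step 1: Combine and sort all 9 observations; assign midranks.
sorted (value, group): (10,X), (10,Y), (14,Y), (17,X), (19,X), (20,Y), (21,X), (23,X), (29,Y)
ranks: 10->1.5, 10->1.5, 14->3, 17->4, 19->5, 20->6, 21->7, 23->8, 29->9
Step 2: Rank sum for X: R1 = 1.5 + 4 + 5 + 7 + 8 = 25.5.
Step 3: U_X = R1 - n1(n1+1)/2 = 25.5 - 5*6/2 = 25.5 - 15 = 10.5.
       U_Y = n1*n2 - U_X = 20 - 10.5 = 9.5.
Step 4: Ties are present, so use the tie-corrected normal approximation (with continuity correction) for the p-value.
Step 5: p-value = 1.000000; compare to alpha = 0.1. fail to reject H0.

U_X = 10.5, p = 1.000000, fail to reject H0 at alpha = 0.1.


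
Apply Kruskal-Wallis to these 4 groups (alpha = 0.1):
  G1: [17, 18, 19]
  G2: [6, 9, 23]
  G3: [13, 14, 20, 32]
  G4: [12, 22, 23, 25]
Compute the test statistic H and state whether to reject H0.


Step 1: Combine all N = 14 observations and assign midranks.
sorted (value, group, rank): (6,G2,1), (9,G2,2), (12,G4,3), (13,G3,4), (14,G3,5), (17,G1,6), (18,G1,7), (19,G1,8), (20,G3,9), (22,G4,10), (23,G2,11.5), (23,G4,11.5), (25,G4,13), (32,G3,14)
Step 2: Sum ranks within each group.
R_1 = 21 (n_1 = 3)
R_2 = 14.5 (n_2 = 3)
R_3 = 32 (n_3 = 4)
R_4 = 37.5 (n_4 = 4)
Step 3: H = 12/(N(N+1)) * sum(R_i^2/n_i) - 3(N+1)
     = 12/(14*15) * (21^2/3 + 14.5^2/3 + 32^2/4 + 37.5^2/4) - 3*15
     = 0.057143 * 824.646 - 45
     = 2.122619.
Step 4: Ties present; correction factor C = 1 - 6/(14^3 - 14) = 0.997802. Corrected H = 2.122619 / 0.997802 = 2.127294.
Step 5: Under H0, H ~ chi^2(3); p-value = 0.546411.
Step 6: alpha = 0.1. fail to reject H0.

H = 2.1273, df = 3, p = 0.546411, fail to reject H0.


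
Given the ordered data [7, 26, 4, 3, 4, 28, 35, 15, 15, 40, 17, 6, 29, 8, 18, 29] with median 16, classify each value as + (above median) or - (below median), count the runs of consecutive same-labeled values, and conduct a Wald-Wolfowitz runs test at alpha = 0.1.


Step 1: Compute median = 16; label A = above, B = below.
Labels in order: BABBBAABBAABABAA  (n_A = 8, n_B = 8)
Step 2: Count runs R = 10.
Step 3: Under H0 (random ordering), E[R] = 2*n_A*n_B/(n_A+n_B) + 1 = 2*8*8/16 + 1 = 9.0000.
        Var[R] = 2*n_A*n_B*(2*n_A*n_B - n_A - n_B) / ((n_A+n_B)^2 * (n_A+n_B-1)) = 14336/3840 = 3.7333.
        SD[R] = 1.9322.
Step 4: Continuity-corrected z = (R - 0.5 - E[R]) / SD[R] = (10 - 0.5 - 9.0000) / 1.9322 = 0.2588.
Step 5: Two-sided p-value via normal approximation = 2*(1 - Phi(|z|)) = 0.795809.
Step 6: alpha = 0.1. fail to reject H0.

R = 10, z = 0.2588, p = 0.795809, fail to reject H0.


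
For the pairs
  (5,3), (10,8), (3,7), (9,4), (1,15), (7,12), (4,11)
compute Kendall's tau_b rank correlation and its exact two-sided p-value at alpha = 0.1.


Step 1: Enumerate the 21 unordered pairs (i,j) with i<j and classify each by sign(x_j-x_i) * sign(y_j-y_i).
  (1,2):dx=+5,dy=+5->C; (1,3):dx=-2,dy=+4->D; (1,4):dx=+4,dy=+1->C; (1,5):dx=-4,dy=+12->D
  (1,6):dx=+2,dy=+9->C; (1,7):dx=-1,dy=+8->D; (2,3):dx=-7,dy=-1->C; (2,4):dx=-1,dy=-4->C
  (2,5):dx=-9,dy=+7->D; (2,6):dx=-3,dy=+4->D; (2,7):dx=-6,dy=+3->D; (3,4):dx=+6,dy=-3->D
  (3,5):dx=-2,dy=+8->D; (3,6):dx=+4,dy=+5->C; (3,7):dx=+1,dy=+4->C; (4,5):dx=-8,dy=+11->D
  (4,6):dx=-2,dy=+8->D; (4,7):dx=-5,dy=+7->D; (5,6):dx=+6,dy=-3->D; (5,7):dx=+3,dy=-4->D
  (6,7):dx=-3,dy=-1->C
Step 2: C = 8, D = 13, total pairs = 21.
Step 3: tau = (C - D)/(n(n-1)/2) = (8 - 13)/21 = -0.238095.
Step 4: Exact two-sided p-value (enumerate n! = 5040 permutations of y under H0): p = 0.561905.
Step 5: alpha = 0.1. fail to reject H0.

tau_b = -0.2381 (C=8, D=13), p = 0.561905, fail to reject H0.


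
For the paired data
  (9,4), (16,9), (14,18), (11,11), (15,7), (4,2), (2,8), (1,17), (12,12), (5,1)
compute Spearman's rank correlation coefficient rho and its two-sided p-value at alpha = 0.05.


Step 1: Rank x and y separately (midranks; no ties here).
rank(x): 9->5, 16->10, 14->8, 11->6, 15->9, 4->3, 2->2, 1->1, 12->7, 5->4
rank(y): 4->3, 9->6, 18->10, 11->7, 7->4, 2->2, 8->5, 17->9, 12->8, 1->1
Step 2: d_i = R_x(i) - R_y(i); compute d_i^2.
  (5-3)^2=4, (10-6)^2=16, (8-10)^2=4, (6-7)^2=1, (9-4)^2=25, (3-2)^2=1, (2-5)^2=9, (1-9)^2=64, (7-8)^2=1, (4-1)^2=9
sum(d^2) = 134.
Step 3: rho = 1 - 6*134 / (10*(10^2 - 1)) = 1 - 804/990 = 0.187879.
Step 4: Under H0, t = rho * sqrt((n-2)/(1-rho^2)) = 0.5410 ~ t(8).
Step 5: Two-sided p-value from the t-distribution with 8 df = 0.603218.
Step 6: alpha = 0.05. fail to reject H0.

rho = 0.1879, p = 0.603218, fail to reject H0 at alpha = 0.05.


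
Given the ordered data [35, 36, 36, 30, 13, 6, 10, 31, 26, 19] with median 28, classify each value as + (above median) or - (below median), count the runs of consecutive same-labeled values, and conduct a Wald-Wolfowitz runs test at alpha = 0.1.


Step 1: Compute median = 28; label A = above, B = below.
Labels in order: AAAABBBABB  (n_A = 5, n_B = 5)
Step 2: Count runs R = 4.
Step 3: Under H0 (random ordering), E[R] = 2*n_A*n_B/(n_A+n_B) + 1 = 2*5*5/10 + 1 = 6.0000.
        Var[R] = 2*n_A*n_B*(2*n_A*n_B - n_A - n_B) / ((n_A+n_B)^2 * (n_A+n_B-1)) = 2000/900 = 2.2222.
        SD[R] = 1.4907.
Step 4: Continuity-corrected z = (R + 0.5 - E[R]) / SD[R] = (4 + 0.5 - 6.0000) / 1.4907 = -1.0062.
Step 5: Two-sided p-value via normal approximation = 2*(1 - Phi(|z|)) = 0.314305.
Step 6: alpha = 0.1. fail to reject H0.

R = 4, z = -1.0062, p = 0.314305, fail to reject H0.


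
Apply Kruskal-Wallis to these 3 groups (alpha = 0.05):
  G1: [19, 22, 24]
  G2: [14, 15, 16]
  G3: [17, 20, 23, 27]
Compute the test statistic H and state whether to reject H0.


Step 1: Combine all N = 10 observations and assign midranks.
sorted (value, group, rank): (14,G2,1), (15,G2,2), (16,G2,3), (17,G3,4), (19,G1,5), (20,G3,6), (22,G1,7), (23,G3,8), (24,G1,9), (27,G3,10)
Step 2: Sum ranks within each group.
R_1 = 21 (n_1 = 3)
R_2 = 6 (n_2 = 3)
R_3 = 28 (n_3 = 4)
Step 3: H = 12/(N(N+1)) * sum(R_i^2/n_i) - 3(N+1)
     = 12/(10*11) * (21^2/3 + 6^2/3 + 28^2/4) - 3*11
     = 0.109091 * 355 - 33
     = 5.727273.
Step 4: No ties, so H is used without correction.
Step 5: Under H0, H ~ chi^2(2); p-value = 0.057061.
Step 6: alpha = 0.05. fail to reject H0.

H = 5.7273, df = 2, p = 0.057061, fail to reject H0.


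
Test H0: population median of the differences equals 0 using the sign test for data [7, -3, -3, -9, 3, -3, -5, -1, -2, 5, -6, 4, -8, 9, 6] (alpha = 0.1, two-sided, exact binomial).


Step 1: Discard zero differences. Original n = 15; n_eff = number of nonzero differences = 15.
Nonzero differences (with sign): +7, -3, -3, -9, +3, -3, -5, -1, -2, +5, -6, +4, -8, +9, +6
Step 2: Count signs: positive = 6, negative = 9.
Step 3: Under H0: P(positive) = 0.5, so the number of positives S ~ Bin(15, 0.5).
Step 4: Two-sided exact p-value = sum of Bin(15,0.5) probabilities at or below the observed probability = 0.607239.
Step 5: alpha = 0.1. fail to reject H0.

n_eff = 15, pos = 6, neg = 9, p = 0.607239, fail to reject H0.


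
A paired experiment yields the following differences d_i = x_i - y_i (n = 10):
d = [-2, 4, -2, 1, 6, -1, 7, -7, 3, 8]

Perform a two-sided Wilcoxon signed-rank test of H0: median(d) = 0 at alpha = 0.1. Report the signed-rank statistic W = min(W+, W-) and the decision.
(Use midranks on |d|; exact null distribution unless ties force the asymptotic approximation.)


Step 1: Drop any zero differences (none here) and take |d_i|.
|d| = [2, 4, 2, 1, 6, 1, 7, 7, 3, 8]
Step 2: Midrank |d_i| (ties get averaged ranks).
ranks: |2|->3.5, |4|->6, |2|->3.5, |1|->1.5, |6|->7, |1|->1.5, |7|->8.5, |7|->8.5, |3|->5, |8|->10
Step 3: Attach original signs; sum ranks with positive sign and with negative sign.
W+ = 6 + 1.5 + 7 + 8.5 + 5 + 10 = 38
W- = 3.5 + 3.5 + 1.5 + 8.5 = 17
(Check: W+ + W- = 55 should equal n(n+1)/2 = 55.)
Step 4: Test statistic W = min(W+, W-) = 17.
Step 5: Ties in |d|, so use the tie-corrected normal approximation.
        E[W] = n(n+1)/4 = 10*11/4 = 27.5.
        Tie groups: |d|=1 (t=2), |d|=2 (t=2), |d|=7 (t=2); sum(t^3 - t) = 18.
        Var[W] = n(n+1)(2n+1)/24 - sum(t^3-t)/48 = 2310/24 - 18/48 = 95.875.
        z = (W - E[W]) / sqrt(Var[W]) = (17 - 27.5) / 9.7916 = -1.0724.
        Two-sided p = 2*Phi(z) = 0.283563.
Step 6: alpha = 0.1. fail to reject H0.

W+ = 38, W- = 17, W = min = 17, p = 0.283563, fail to reject H0.


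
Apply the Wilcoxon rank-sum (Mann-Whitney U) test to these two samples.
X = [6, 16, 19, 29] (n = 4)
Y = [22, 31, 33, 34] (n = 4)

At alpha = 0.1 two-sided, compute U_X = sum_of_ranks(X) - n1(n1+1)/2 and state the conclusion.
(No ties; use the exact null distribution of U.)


Step 1: Combine and sort all 8 observations; assign midranks.
sorted (value, group): (6,X), (16,X), (19,X), (22,Y), (29,X), (31,Y), (33,Y), (34,Y)
ranks: 6->1, 16->2, 19->3, 22->4, 29->5, 31->6, 33->7, 34->8
Step 2: Rank sum for X: R1 = 1 + 2 + 3 + 5 = 11.
Step 3: U_X = R1 - n1(n1+1)/2 = 11 - 4*5/2 = 11 - 10 = 1.
       U_Y = n1*n2 - U_X = 16 - 1 = 15.
Step 4: No ties, so the exact null distribution of U (based on enumerating the C(8,4) = 70 equally likely rank assignments) gives the two-sided p-value.
Step 5: p-value = 0.057143; compare to alpha = 0.1. reject H0.

U_X = 1, p = 0.057143, reject H0 at alpha = 0.1.


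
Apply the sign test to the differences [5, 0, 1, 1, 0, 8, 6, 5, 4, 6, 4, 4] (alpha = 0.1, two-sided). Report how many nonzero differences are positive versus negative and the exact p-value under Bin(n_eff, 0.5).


Step 1: Discard zero differences. Original n = 12; n_eff = number of nonzero differences = 10.
Nonzero differences (with sign): +5, +1, +1, +8, +6, +5, +4, +6, +4, +4
Step 2: Count signs: positive = 10, negative = 0.
Step 3: Under H0: P(positive) = 0.5, so the number of positives S ~ Bin(10, 0.5).
Step 4: Two-sided exact p-value = sum of Bin(10,0.5) probabilities at or below the observed probability = 0.001953.
Step 5: alpha = 0.1. reject H0.

n_eff = 10, pos = 10, neg = 0, p = 0.001953, reject H0.


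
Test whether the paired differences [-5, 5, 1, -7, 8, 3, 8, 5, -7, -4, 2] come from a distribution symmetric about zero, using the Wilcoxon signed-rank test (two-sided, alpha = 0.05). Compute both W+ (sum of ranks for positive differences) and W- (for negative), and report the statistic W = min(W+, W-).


Step 1: Drop any zero differences (none here) and take |d_i|.
|d| = [5, 5, 1, 7, 8, 3, 8, 5, 7, 4, 2]
Step 2: Midrank |d_i| (ties get averaged ranks).
ranks: |5|->6, |5|->6, |1|->1, |7|->8.5, |8|->10.5, |3|->3, |8|->10.5, |5|->6, |7|->8.5, |4|->4, |2|->2
Step 3: Attach original signs; sum ranks with positive sign and with negative sign.
W+ = 6 + 1 + 10.5 + 3 + 10.5 + 6 + 2 = 39
W- = 6 + 8.5 + 8.5 + 4 = 27
(Check: W+ + W- = 66 should equal n(n+1)/2 = 66.)
Step 4: Test statistic W = min(W+, W-) = 27.
Step 5: Ties in |d|, so use the tie-corrected normal approximation.
        E[W] = n(n+1)/4 = 11*12/4 = 33.
        Tie groups: |d|=5 (t=3), |d|=7 (t=2), |d|=8 (t=2); sum(t^3 - t) = 36.
        Var[W] = n(n+1)(2n+1)/24 - sum(t^3-t)/48 = 3036/24 - 36/48 = 125.75.
        z = (W - E[W]) / sqrt(Var[W]) = (27 - 33) / 11.2138 = -0.5351.
        Two-sided p = 2*Phi(z) = 0.592613.
Step 6: alpha = 0.05. fail to reject H0.

W+ = 39, W- = 27, W = min = 27, p = 0.592613, fail to reject H0.


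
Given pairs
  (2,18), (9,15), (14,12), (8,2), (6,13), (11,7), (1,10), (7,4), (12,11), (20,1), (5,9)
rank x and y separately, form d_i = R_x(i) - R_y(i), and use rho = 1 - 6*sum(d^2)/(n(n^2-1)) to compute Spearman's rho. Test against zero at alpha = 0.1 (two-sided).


Step 1: Rank x and y separately (midranks; no ties here).
rank(x): 2->2, 9->7, 14->10, 8->6, 6->4, 11->8, 1->1, 7->5, 12->9, 20->11, 5->3
rank(y): 18->11, 15->10, 12->8, 2->2, 13->9, 7->4, 10->6, 4->3, 11->7, 1->1, 9->5
Step 2: d_i = R_x(i) - R_y(i); compute d_i^2.
  (2-11)^2=81, (7-10)^2=9, (10-8)^2=4, (6-2)^2=16, (4-9)^2=25, (8-4)^2=16, (1-6)^2=25, (5-3)^2=4, (9-7)^2=4, (11-1)^2=100, (3-5)^2=4
sum(d^2) = 288.
Step 3: rho = 1 - 6*288 / (11*(11^2 - 1)) = 1 - 1728/1320 = -0.309091.
Step 4: Under H0, t = rho * sqrt((n-2)/(1-rho^2)) = -0.9750 ~ t(9).
Step 5: Two-sided p-value from the t-distribution with 9 df = 0.355028.
Step 6: alpha = 0.1. fail to reject H0.

rho = -0.3091, p = 0.355028, fail to reject H0 at alpha = 0.1.


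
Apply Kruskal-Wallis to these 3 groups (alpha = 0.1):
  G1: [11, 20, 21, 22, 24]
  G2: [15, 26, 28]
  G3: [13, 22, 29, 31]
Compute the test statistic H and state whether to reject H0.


Step 1: Combine all N = 12 observations and assign midranks.
sorted (value, group, rank): (11,G1,1), (13,G3,2), (15,G2,3), (20,G1,4), (21,G1,5), (22,G1,6.5), (22,G3,6.5), (24,G1,8), (26,G2,9), (28,G2,10), (29,G3,11), (31,G3,12)
Step 2: Sum ranks within each group.
R_1 = 24.5 (n_1 = 5)
R_2 = 22 (n_2 = 3)
R_3 = 31.5 (n_3 = 4)
Step 3: H = 12/(N(N+1)) * sum(R_i^2/n_i) - 3(N+1)
     = 12/(12*13) * (24.5^2/5 + 22^2/3 + 31.5^2/4) - 3*13
     = 0.076923 * 529.446 - 39
     = 1.726603.
Step 4: Ties present; correction factor C = 1 - 6/(12^3 - 12) = 0.996503. Corrected H = 1.726603 / 0.996503 = 1.732661.
Step 5: Under H0, H ~ chi^2(2); p-value = 0.420492.
Step 6: alpha = 0.1. fail to reject H0.

H = 1.7327, df = 2, p = 0.420492, fail to reject H0.


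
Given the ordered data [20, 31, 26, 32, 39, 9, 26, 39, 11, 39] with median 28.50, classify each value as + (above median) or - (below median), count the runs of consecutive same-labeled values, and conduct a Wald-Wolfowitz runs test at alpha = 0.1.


Step 1: Compute median = 28.50; label A = above, B = below.
Labels in order: BABAABBABA  (n_A = 5, n_B = 5)
Step 2: Count runs R = 8.
Step 3: Under H0 (random ordering), E[R] = 2*n_A*n_B/(n_A+n_B) + 1 = 2*5*5/10 + 1 = 6.0000.
        Var[R] = 2*n_A*n_B*(2*n_A*n_B - n_A - n_B) / ((n_A+n_B)^2 * (n_A+n_B-1)) = 2000/900 = 2.2222.
        SD[R] = 1.4907.
Step 4: Continuity-corrected z = (R - 0.5 - E[R]) / SD[R] = (8 - 0.5 - 6.0000) / 1.4907 = 1.0062.
Step 5: Two-sided p-value via normal approximation = 2*(1 - Phi(|z|)) = 0.314305.
Step 6: alpha = 0.1. fail to reject H0.

R = 8, z = 1.0062, p = 0.314305, fail to reject H0.


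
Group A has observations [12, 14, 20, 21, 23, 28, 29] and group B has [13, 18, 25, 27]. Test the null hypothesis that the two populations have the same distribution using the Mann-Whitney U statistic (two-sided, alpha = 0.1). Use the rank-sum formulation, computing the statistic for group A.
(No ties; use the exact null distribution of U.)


Step 1: Combine and sort all 11 observations; assign midranks.
sorted (value, group): (12,X), (13,Y), (14,X), (18,Y), (20,X), (21,X), (23,X), (25,Y), (27,Y), (28,X), (29,X)
ranks: 12->1, 13->2, 14->3, 18->4, 20->5, 21->6, 23->7, 25->8, 27->9, 28->10, 29->11
Step 2: Rank sum for X: R1 = 1 + 3 + 5 + 6 + 7 + 10 + 11 = 43.
Step 3: U_X = R1 - n1(n1+1)/2 = 43 - 7*8/2 = 43 - 28 = 15.
       U_Y = n1*n2 - U_X = 28 - 15 = 13.
Step 4: No ties, so the exact null distribution of U (based on enumerating the C(11,7) = 330 equally likely rank assignments) gives the two-sided p-value.
Step 5: p-value = 0.927273; compare to alpha = 0.1. fail to reject H0.

U_X = 15, p = 0.927273, fail to reject H0 at alpha = 0.1.


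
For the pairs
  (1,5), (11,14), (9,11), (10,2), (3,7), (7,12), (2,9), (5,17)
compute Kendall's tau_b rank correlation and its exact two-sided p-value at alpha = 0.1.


Step 1: Enumerate the 28 unordered pairs (i,j) with i<j and classify each by sign(x_j-x_i) * sign(y_j-y_i).
  (1,2):dx=+10,dy=+9->C; (1,3):dx=+8,dy=+6->C; (1,4):dx=+9,dy=-3->D; (1,5):dx=+2,dy=+2->C
  (1,6):dx=+6,dy=+7->C; (1,7):dx=+1,dy=+4->C; (1,8):dx=+4,dy=+12->C; (2,3):dx=-2,dy=-3->C
  (2,4):dx=-1,dy=-12->C; (2,5):dx=-8,dy=-7->C; (2,6):dx=-4,dy=-2->C; (2,7):dx=-9,dy=-5->C
  (2,8):dx=-6,dy=+3->D; (3,4):dx=+1,dy=-9->D; (3,5):dx=-6,dy=-4->C; (3,6):dx=-2,dy=+1->D
  (3,7):dx=-7,dy=-2->C; (3,8):dx=-4,dy=+6->D; (4,5):dx=-7,dy=+5->D; (4,6):dx=-3,dy=+10->D
  (4,7):dx=-8,dy=+7->D; (4,8):dx=-5,dy=+15->D; (5,6):dx=+4,dy=+5->C; (5,7):dx=-1,dy=+2->D
  (5,8):dx=+2,dy=+10->C; (6,7):dx=-5,dy=-3->C; (6,8):dx=-2,dy=+5->D; (7,8):dx=+3,dy=+8->C
Step 2: C = 17, D = 11, total pairs = 28.
Step 3: tau = (C - D)/(n(n-1)/2) = (17 - 11)/28 = 0.214286.
Step 4: Exact two-sided p-value (enumerate n! = 40320 permutations of y under H0): p = 0.548413.
Step 5: alpha = 0.1. fail to reject H0.

tau_b = 0.2143 (C=17, D=11), p = 0.548413, fail to reject H0.


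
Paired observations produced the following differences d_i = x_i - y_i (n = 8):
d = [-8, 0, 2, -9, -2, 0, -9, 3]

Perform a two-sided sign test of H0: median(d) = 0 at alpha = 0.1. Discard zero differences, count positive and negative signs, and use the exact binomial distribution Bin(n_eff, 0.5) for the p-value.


Step 1: Discard zero differences. Original n = 8; n_eff = number of nonzero differences = 6.
Nonzero differences (with sign): -8, +2, -9, -2, -9, +3
Step 2: Count signs: positive = 2, negative = 4.
Step 3: Under H0: P(positive) = 0.5, so the number of positives S ~ Bin(6, 0.5).
Step 4: Two-sided exact p-value = sum of Bin(6,0.5) probabilities at or below the observed probability = 0.687500.
Step 5: alpha = 0.1. fail to reject H0.

n_eff = 6, pos = 2, neg = 4, p = 0.687500, fail to reject H0.


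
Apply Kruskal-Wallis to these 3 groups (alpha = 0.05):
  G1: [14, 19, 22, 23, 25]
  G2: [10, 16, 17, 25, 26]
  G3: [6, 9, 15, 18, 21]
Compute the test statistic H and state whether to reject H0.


Step 1: Combine all N = 15 observations and assign midranks.
sorted (value, group, rank): (6,G3,1), (9,G3,2), (10,G2,3), (14,G1,4), (15,G3,5), (16,G2,6), (17,G2,7), (18,G3,8), (19,G1,9), (21,G3,10), (22,G1,11), (23,G1,12), (25,G1,13.5), (25,G2,13.5), (26,G2,15)
Step 2: Sum ranks within each group.
R_1 = 49.5 (n_1 = 5)
R_2 = 44.5 (n_2 = 5)
R_3 = 26 (n_3 = 5)
Step 3: H = 12/(N(N+1)) * sum(R_i^2/n_i) - 3(N+1)
     = 12/(15*16) * (49.5^2/5 + 44.5^2/5 + 26^2/5) - 3*16
     = 0.050000 * 1021.3 - 48
     = 3.065000.
Step 4: Ties present; correction factor C = 1 - 6/(15^3 - 15) = 0.998214. Corrected H = 3.065000 / 0.998214 = 3.070483.
Step 5: Under H0, H ~ chi^2(2); p-value = 0.215404.
Step 6: alpha = 0.05. fail to reject H0.

H = 3.0705, df = 2, p = 0.215404, fail to reject H0.


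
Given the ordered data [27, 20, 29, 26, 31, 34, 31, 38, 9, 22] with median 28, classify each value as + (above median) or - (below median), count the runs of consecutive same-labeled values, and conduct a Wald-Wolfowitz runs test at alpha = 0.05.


Step 1: Compute median = 28; label A = above, B = below.
Labels in order: BBABAAAABB  (n_A = 5, n_B = 5)
Step 2: Count runs R = 5.
Step 3: Under H0 (random ordering), E[R] = 2*n_A*n_B/(n_A+n_B) + 1 = 2*5*5/10 + 1 = 6.0000.
        Var[R] = 2*n_A*n_B*(2*n_A*n_B - n_A - n_B) / ((n_A+n_B)^2 * (n_A+n_B-1)) = 2000/900 = 2.2222.
        SD[R] = 1.4907.
Step 4: Continuity-corrected z = (R + 0.5 - E[R]) / SD[R] = (5 + 0.5 - 6.0000) / 1.4907 = -0.3354.
Step 5: Two-sided p-value via normal approximation = 2*(1 - Phi(|z|)) = 0.737316.
Step 6: alpha = 0.05. fail to reject H0.

R = 5, z = -0.3354, p = 0.737316, fail to reject H0.


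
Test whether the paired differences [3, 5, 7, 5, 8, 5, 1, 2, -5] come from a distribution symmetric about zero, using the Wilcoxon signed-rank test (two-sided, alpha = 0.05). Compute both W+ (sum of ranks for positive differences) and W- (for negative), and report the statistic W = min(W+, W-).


Step 1: Drop any zero differences (none here) and take |d_i|.
|d| = [3, 5, 7, 5, 8, 5, 1, 2, 5]
Step 2: Midrank |d_i| (ties get averaged ranks).
ranks: |3|->3, |5|->5.5, |7|->8, |5|->5.5, |8|->9, |5|->5.5, |1|->1, |2|->2, |5|->5.5
Step 3: Attach original signs; sum ranks with positive sign and with negative sign.
W+ = 3 + 5.5 + 8 + 5.5 + 9 + 5.5 + 1 + 2 = 39.5
W- = 5.5 = 5.5
(Check: W+ + W- = 45 should equal n(n+1)/2 = 45.)
Step 4: Test statistic W = min(W+, W-) = 5.5.
Step 5: Ties in |d|, so use the tie-corrected normal approximation.
        E[W] = n(n+1)/4 = 9*10/4 = 22.5.
        Tie groups: |d|=5 (t=4); sum(t^3 - t) = 60.
        Var[W] = n(n+1)(2n+1)/24 - sum(t^3-t)/48 = 1710/24 - 60/48 = 70.
        z = (W - E[W]) / sqrt(Var[W]) = (5.5 - 22.5) / 8.3666 = -2.0319.
        Two-sided p = 2*Phi(z) = 0.042165.
Step 6: alpha = 0.05. reject H0.

W+ = 39.5, W- = 5.5, W = min = 5.5, p = 0.042165, reject H0.


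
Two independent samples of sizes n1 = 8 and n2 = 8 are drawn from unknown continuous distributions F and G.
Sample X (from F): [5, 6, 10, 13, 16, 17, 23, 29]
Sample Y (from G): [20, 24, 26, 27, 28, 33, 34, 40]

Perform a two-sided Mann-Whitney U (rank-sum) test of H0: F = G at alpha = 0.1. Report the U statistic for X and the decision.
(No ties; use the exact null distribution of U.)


Step 1: Combine and sort all 16 observations; assign midranks.
sorted (value, group): (5,X), (6,X), (10,X), (13,X), (16,X), (17,X), (20,Y), (23,X), (24,Y), (26,Y), (27,Y), (28,Y), (29,X), (33,Y), (34,Y), (40,Y)
ranks: 5->1, 6->2, 10->3, 13->4, 16->5, 17->6, 20->7, 23->8, 24->9, 26->10, 27->11, 28->12, 29->13, 33->14, 34->15, 40->16
Step 2: Rank sum for X: R1 = 1 + 2 + 3 + 4 + 5 + 6 + 8 + 13 = 42.
Step 3: U_X = R1 - n1(n1+1)/2 = 42 - 8*9/2 = 42 - 36 = 6.
       U_Y = n1*n2 - U_X = 64 - 6 = 58.
Step 4: No ties, so the exact null distribution of U (based on enumerating the C(16,8) = 12870 equally likely rank assignments) gives the two-sided p-value.
Step 5: p-value = 0.004662; compare to alpha = 0.1. reject H0.

U_X = 6, p = 0.004662, reject H0 at alpha = 0.1.


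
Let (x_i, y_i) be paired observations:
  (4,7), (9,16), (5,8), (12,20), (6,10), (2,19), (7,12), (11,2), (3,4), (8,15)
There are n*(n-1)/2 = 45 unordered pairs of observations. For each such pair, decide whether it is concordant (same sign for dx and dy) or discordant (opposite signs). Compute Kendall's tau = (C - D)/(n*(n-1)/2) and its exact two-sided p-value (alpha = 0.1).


Step 1: Enumerate the 45 unordered pairs (i,j) with i<j and classify each by sign(x_j-x_i) * sign(y_j-y_i).
  (1,2):dx=+5,dy=+9->C; (1,3):dx=+1,dy=+1->C; (1,4):dx=+8,dy=+13->C; (1,5):dx=+2,dy=+3->C
  (1,6):dx=-2,dy=+12->D; (1,7):dx=+3,dy=+5->C; (1,8):dx=+7,dy=-5->D; (1,9):dx=-1,dy=-3->C
  (1,10):dx=+4,dy=+8->C; (2,3):dx=-4,dy=-8->C; (2,4):dx=+3,dy=+4->C; (2,5):dx=-3,dy=-6->C
  (2,6):dx=-7,dy=+3->D; (2,7):dx=-2,dy=-4->C; (2,8):dx=+2,dy=-14->D; (2,9):dx=-6,dy=-12->C
  (2,10):dx=-1,dy=-1->C; (3,4):dx=+7,dy=+12->C; (3,5):dx=+1,dy=+2->C; (3,6):dx=-3,dy=+11->D
  (3,7):dx=+2,dy=+4->C; (3,8):dx=+6,dy=-6->D; (3,9):dx=-2,dy=-4->C; (3,10):dx=+3,dy=+7->C
  (4,5):dx=-6,dy=-10->C; (4,6):dx=-10,dy=-1->C; (4,7):dx=-5,dy=-8->C; (4,8):dx=-1,dy=-18->C
  (4,9):dx=-9,dy=-16->C; (4,10):dx=-4,dy=-5->C; (5,6):dx=-4,dy=+9->D; (5,7):dx=+1,dy=+2->C
  (5,8):dx=+5,dy=-8->D; (5,9):dx=-3,dy=-6->C; (5,10):dx=+2,dy=+5->C; (6,7):dx=+5,dy=-7->D
  (6,8):dx=+9,dy=-17->D; (6,9):dx=+1,dy=-15->D; (6,10):dx=+6,dy=-4->D; (7,8):dx=+4,dy=-10->D
  (7,9):dx=-4,dy=-8->C; (7,10):dx=+1,dy=+3->C; (8,9):dx=-8,dy=+2->D; (8,10):dx=-3,dy=+13->D
  (9,10):dx=+5,dy=+11->C
Step 2: C = 30, D = 15, total pairs = 45.
Step 3: tau = (C - D)/(n(n-1)/2) = (30 - 15)/45 = 0.333333.
Step 4: Exact two-sided p-value (enumerate n! = 3628800 permutations of y under H0): p = 0.216373.
Step 5: alpha = 0.1. fail to reject H0.

tau_b = 0.3333 (C=30, D=15), p = 0.216373, fail to reject H0.


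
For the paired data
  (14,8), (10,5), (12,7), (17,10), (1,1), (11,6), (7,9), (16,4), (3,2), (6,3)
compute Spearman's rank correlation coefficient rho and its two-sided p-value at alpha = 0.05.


Step 1: Rank x and y separately (midranks; no ties here).
rank(x): 14->8, 10->5, 12->7, 17->10, 1->1, 11->6, 7->4, 16->9, 3->2, 6->3
rank(y): 8->8, 5->5, 7->7, 10->10, 1->1, 6->6, 9->9, 4->4, 2->2, 3->3
Step 2: d_i = R_x(i) - R_y(i); compute d_i^2.
  (8-8)^2=0, (5-5)^2=0, (7-7)^2=0, (10-10)^2=0, (1-1)^2=0, (6-6)^2=0, (4-9)^2=25, (9-4)^2=25, (2-2)^2=0, (3-3)^2=0
sum(d^2) = 50.
Step 3: rho = 1 - 6*50 / (10*(10^2 - 1)) = 1 - 300/990 = 0.696970.
Step 4: Under H0, t = rho * sqrt((n-2)/(1-rho^2)) = 2.7490 ~ t(8).
Step 5: Two-sided p-value from the t-distribution with 8 df = 0.025097.
Step 6: alpha = 0.05. reject H0.

rho = 0.6970, p = 0.025097, reject H0 at alpha = 0.05.


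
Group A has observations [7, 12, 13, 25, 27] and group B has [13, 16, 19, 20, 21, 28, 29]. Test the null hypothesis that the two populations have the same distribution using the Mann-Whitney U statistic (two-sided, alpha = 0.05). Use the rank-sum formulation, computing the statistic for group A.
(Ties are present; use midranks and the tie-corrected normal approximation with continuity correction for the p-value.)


Step 1: Combine and sort all 12 observations; assign midranks.
sorted (value, group): (7,X), (12,X), (13,X), (13,Y), (16,Y), (19,Y), (20,Y), (21,Y), (25,X), (27,X), (28,Y), (29,Y)
ranks: 7->1, 12->2, 13->3.5, 13->3.5, 16->5, 19->6, 20->7, 21->8, 25->9, 27->10, 28->11, 29->12
Step 2: Rank sum for X: R1 = 1 + 2 + 3.5 + 9 + 10 = 25.5.
Step 3: U_X = R1 - n1(n1+1)/2 = 25.5 - 5*6/2 = 25.5 - 15 = 10.5.
       U_Y = n1*n2 - U_X = 35 - 10.5 = 24.5.
Step 4: Ties are present, so use the tie-corrected normal approximation (with continuity correction) for the p-value.
Step 5: p-value = 0.290307; compare to alpha = 0.05. fail to reject H0.

U_X = 10.5, p = 0.290307, fail to reject H0 at alpha = 0.05.


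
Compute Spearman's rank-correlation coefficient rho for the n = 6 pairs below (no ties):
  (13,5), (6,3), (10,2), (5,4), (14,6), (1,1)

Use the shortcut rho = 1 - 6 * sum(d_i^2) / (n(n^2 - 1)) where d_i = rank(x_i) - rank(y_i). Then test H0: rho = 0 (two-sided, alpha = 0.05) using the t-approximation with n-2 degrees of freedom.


Step 1: Rank x and y separately (midranks; no ties here).
rank(x): 13->5, 6->3, 10->4, 5->2, 14->6, 1->1
rank(y): 5->5, 3->3, 2->2, 4->4, 6->6, 1->1
Step 2: d_i = R_x(i) - R_y(i); compute d_i^2.
  (5-5)^2=0, (3-3)^2=0, (4-2)^2=4, (2-4)^2=4, (6-6)^2=0, (1-1)^2=0
sum(d^2) = 8.
Step 3: rho = 1 - 6*8 / (6*(6^2 - 1)) = 1 - 48/210 = 0.771429.
Step 4: Under H0, t = rho * sqrt((n-2)/(1-rho^2)) = 2.4247 ~ t(4).
Step 5: Two-sided p-value from the t-distribution with 4 df = 0.072397.
Step 6: alpha = 0.05. fail to reject H0.

rho = 0.7714, p = 0.072397, fail to reject H0 at alpha = 0.05.


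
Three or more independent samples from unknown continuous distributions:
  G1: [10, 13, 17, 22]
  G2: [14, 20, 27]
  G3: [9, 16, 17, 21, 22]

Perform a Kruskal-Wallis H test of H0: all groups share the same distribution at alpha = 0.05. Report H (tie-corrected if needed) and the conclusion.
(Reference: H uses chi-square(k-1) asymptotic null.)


Step 1: Combine all N = 12 observations and assign midranks.
sorted (value, group, rank): (9,G3,1), (10,G1,2), (13,G1,3), (14,G2,4), (16,G3,5), (17,G1,6.5), (17,G3,6.5), (20,G2,8), (21,G3,9), (22,G1,10.5), (22,G3,10.5), (27,G2,12)
Step 2: Sum ranks within each group.
R_1 = 22 (n_1 = 4)
R_2 = 24 (n_2 = 3)
R_3 = 32 (n_3 = 5)
Step 3: H = 12/(N(N+1)) * sum(R_i^2/n_i) - 3(N+1)
     = 12/(12*13) * (22^2/4 + 24^2/3 + 32^2/5) - 3*13
     = 0.076923 * 517.8 - 39
     = 0.830769.
Step 4: Ties present; correction factor C = 1 - 12/(12^3 - 12) = 0.993007. Corrected H = 0.830769 / 0.993007 = 0.836620.
Step 5: Under H0, H ~ chi^2(2); p-value = 0.658158.
Step 6: alpha = 0.05. fail to reject H0.

H = 0.8366, df = 2, p = 0.658158, fail to reject H0.


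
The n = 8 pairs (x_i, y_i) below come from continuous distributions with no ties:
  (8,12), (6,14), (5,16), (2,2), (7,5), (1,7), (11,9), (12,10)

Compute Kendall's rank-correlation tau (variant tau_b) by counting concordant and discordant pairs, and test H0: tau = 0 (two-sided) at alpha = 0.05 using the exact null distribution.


Step 1: Enumerate the 28 unordered pairs (i,j) with i<j and classify each by sign(x_j-x_i) * sign(y_j-y_i).
  (1,2):dx=-2,dy=+2->D; (1,3):dx=-3,dy=+4->D; (1,4):dx=-6,dy=-10->C; (1,5):dx=-1,dy=-7->C
  (1,6):dx=-7,dy=-5->C; (1,7):dx=+3,dy=-3->D; (1,8):dx=+4,dy=-2->D; (2,3):dx=-1,dy=+2->D
  (2,4):dx=-4,dy=-12->C; (2,5):dx=+1,dy=-9->D; (2,6):dx=-5,dy=-7->C; (2,7):dx=+5,dy=-5->D
  (2,8):dx=+6,dy=-4->D; (3,4):dx=-3,dy=-14->C; (3,5):dx=+2,dy=-11->D; (3,6):dx=-4,dy=-9->C
  (3,7):dx=+6,dy=-7->D; (3,8):dx=+7,dy=-6->D; (4,5):dx=+5,dy=+3->C; (4,6):dx=-1,dy=+5->D
  (4,7):dx=+9,dy=+7->C; (4,8):dx=+10,dy=+8->C; (5,6):dx=-6,dy=+2->D; (5,7):dx=+4,dy=+4->C
  (5,8):dx=+5,dy=+5->C; (6,7):dx=+10,dy=+2->C; (6,8):dx=+11,dy=+3->C; (7,8):dx=+1,dy=+1->C
Step 2: C = 15, D = 13, total pairs = 28.
Step 3: tau = (C - D)/(n(n-1)/2) = (15 - 13)/28 = 0.071429.
Step 4: Exact two-sided p-value (enumerate n! = 40320 permutations of y under H0): p = 0.904861.
Step 5: alpha = 0.05. fail to reject H0.

tau_b = 0.0714 (C=15, D=13), p = 0.904861, fail to reject H0.


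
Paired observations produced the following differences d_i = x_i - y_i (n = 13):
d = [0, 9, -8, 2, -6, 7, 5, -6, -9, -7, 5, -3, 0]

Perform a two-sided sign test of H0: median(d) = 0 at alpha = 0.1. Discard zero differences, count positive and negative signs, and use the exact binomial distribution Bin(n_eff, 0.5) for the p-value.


Step 1: Discard zero differences. Original n = 13; n_eff = number of nonzero differences = 11.
Nonzero differences (with sign): +9, -8, +2, -6, +7, +5, -6, -9, -7, +5, -3
Step 2: Count signs: positive = 5, negative = 6.
Step 3: Under H0: P(positive) = 0.5, so the number of positives S ~ Bin(11, 0.5).
Step 4: Two-sided exact p-value = sum of Bin(11,0.5) probabilities at or below the observed probability = 1.000000.
Step 5: alpha = 0.1. fail to reject H0.

n_eff = 11, pos = 5, neg = 6, p = 1.000000, fail to reject H0.


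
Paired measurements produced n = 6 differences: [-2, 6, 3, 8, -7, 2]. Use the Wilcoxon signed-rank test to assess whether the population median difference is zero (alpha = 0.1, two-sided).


Step 1: Drop any zero differences (none here) and take |d_i|.
|d| = [2, 6, 3, 8, 7, 2]
Step 2: Midrank |d_i| (ties get averaged ranks).
ranks: |2|->1.5, |6|->4, |3|->3, |8|->6, |7|->5, |2|->1.5
Step 3: Attach original signs; sum ranks with positive sign and with negative sign.
W+ = 4 + 3 + 6 + 1.5 = 14.5
W- = 1.5 + 5 = 6.5
(Check: W+ + W- = 21 should equal n(n+1)/2 = 21.)
Step 4: Test statistic W = min(W+, W-) = 6.5.
Step 5: Ties in |d|, so use the tie-corrected normal approximation.
        E[W] = n(n+1)/4 = 6*7/4 = 10.5.
        Tie groups: |d|=2 (t=2); sum(t^3 - t) = 6.
        Var[W] = n(n+1)(2n+1)/24 - sum(t^3-t)/48 = 546/24 - 6/48 = 22.625.
        z = (W - E[W]) / sqrt(Var[W]) = (6.5 - 10.5) / 4.7566 = -0.8409.
        Two-sided p = 2*Phi(z) = 0.400381.
Step 6: alpha = 0.1. fail to reject H0.

W+ = 14.5, W- = 6.5, W = min = 6.5, p = 0.400381, fail to reject H0.


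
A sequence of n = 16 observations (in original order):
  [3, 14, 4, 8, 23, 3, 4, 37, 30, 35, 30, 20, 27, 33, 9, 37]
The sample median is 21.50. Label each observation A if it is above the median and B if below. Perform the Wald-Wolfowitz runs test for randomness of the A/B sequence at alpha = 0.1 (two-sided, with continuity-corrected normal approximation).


Step 1: Compute median = 21.50; label A = above, B = below.
Labels in order: BBBBABBAAAABAABA  (n_A = 8, n_B = 8)
Step 2: Count runs R = 8.
Step 3: Under H0 (random ordering), E[R] = 2*n_A*n_B/(n_A+n_B) + 1 = 2*8*8/16 + 1 = 9.0000.
        Var[R] = 2*n_A*n_B*(2*n_A*n_B - n_A - n_B) / ((n_A+n_B)^2 * (n_A+n_B-1)) = 14336/3840 = 3.7333.
        SD[R] = 1.9322.
Step 4: Continuity-corrected z = (R + 0.5 - E[R]) / SD[R] = (8 + 0.5 - 9.0000) / 1.9322 = -0.2588.
Step 5: Two-sided p-value via normal approximation = 2*(1 - Phi(|z|)) = 0.795809.
Step 6: alpha = 0.1. fail to reject H0.

R = 8, z = -0.2588, p = 0.795809, fail to reject H0.


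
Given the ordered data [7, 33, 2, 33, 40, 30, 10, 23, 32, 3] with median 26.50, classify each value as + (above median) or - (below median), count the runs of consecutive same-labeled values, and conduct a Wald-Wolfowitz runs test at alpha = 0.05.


Step 1: Compute median = 26.50; label A = above, B = below.
Labels in order: BABAAABBAB  (n_A = 5, n_B = 5)
Step 2: Count runs R = 7.
Step 3: Under H0 (random ordering), E[R] = 2*n_A*n_B/(n_A+n_B) + 1 = 2*5*5/10 + 1 = 6.0000.
        Var[R] = 2*n_A*n_B*(2*n_A*n_B - n_A - n_B) / ((n_A+n_B)^2 * (n_A+n_B-1)) = 2000/900 = 2.2222.
        SD[R] = 1.4907.
Step 4: Continuity-corrected z = (R - 0.5 - E[R]) / SD[R] = (7 - 0.5 - 6.0000) / 1.4907 = 0.3354.
Step 5: Two-sided p-value via normal approximation = 2*(1 - Phi(|z|)) = 0.737316.
Step 6: alpha = 0.05. fail to reject H0.

R = 7, z = 0.3354, p = 0.737316, fail to reject H0.


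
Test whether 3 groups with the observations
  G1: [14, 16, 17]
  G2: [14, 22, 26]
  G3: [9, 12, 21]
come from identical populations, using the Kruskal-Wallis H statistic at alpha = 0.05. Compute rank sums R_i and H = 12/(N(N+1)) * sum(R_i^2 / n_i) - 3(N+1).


Step 1: Combine all N = 9 observations and assign midranks.
sorted (value, group, rank): (9,G3,1), (12,G3,2), (14,G1,3.5), (14,G2,3.5), (16,G1,5), (17,G1,6), (21,G3,7), (22,G2,8), (26,G2,9)
Step 2: Sum ranks within each group.
R_1 = 14.5 (n_1 = 3)
R_2 = 20.5 (n_2 = 3)
R_3 = 10 (n_3 = 3)
Step 3: H = 12/(N(N+1)) * sum(R_i^2/n_i) - 3(N+1)
     = 12/(9*10) * (14.5^2/3 + 20.5^2/3 + 10^2/3) - 3*10
     = 0.133333 * 243.5 - 30
     = 2.466667.
Step 4: Ties present; correction factor C = 1 - 6/(9^3 - 9) = 0.991667. Corrected H = 2.466667 / 0.991667 = 2.487395.
Step 5: Under H0, H ~ chi^2(2); p-value = 0.288316.
Step 6: alpha = 0.05. fail to reject H0.

H = 2.4874, df = 2, p = 0.288316, fail to reject H0.


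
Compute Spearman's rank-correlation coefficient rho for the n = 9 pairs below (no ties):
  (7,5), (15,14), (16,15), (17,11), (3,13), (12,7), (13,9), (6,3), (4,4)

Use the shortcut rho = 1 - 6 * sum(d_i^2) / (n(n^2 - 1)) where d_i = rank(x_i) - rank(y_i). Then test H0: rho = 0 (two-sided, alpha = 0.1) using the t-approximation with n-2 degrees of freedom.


Step 1: Rank x and y separately (midranks; no ties here).
rank(x): 7->4, 15->7, 16->8, 17->9, 3->1, 12->5, 13->6, 6->3, 4->2
rank(y): 5->3, 14->8, 15->9, 11->6, 13->7, 7->4, 9->5, 3->1, 4->2
Step 2: d_i = R_x(i) - R_y(i); compute d_i^2.
  (4-3)^2=1, (7-8)^2=1, (8-9)^2=1, (9-6)^2=9, (1-7)^2=36, (5-4)^2=1, (6-5)^2=1, (3-1)^2=4, (2-2)^2=0
sum(d^2) = 54.
Step 3: rho = 1 - 6*54 / (9*(9^2 - 1)) = 1 - 324/720 = 0.550000.
Step 4: Under H0, t = rho * sqrt((n-2)/(1-rho^2)) = 1.7424 ~ t(7).
Step 5: Two-sided p-value from the t-distribution with 7 df = 0.124977.
Step 6: alpha = 0.1. fail to reject H0.

rho = 0.5500, p = 0.124977, fail to reject H0 at alpha = 0.1.
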